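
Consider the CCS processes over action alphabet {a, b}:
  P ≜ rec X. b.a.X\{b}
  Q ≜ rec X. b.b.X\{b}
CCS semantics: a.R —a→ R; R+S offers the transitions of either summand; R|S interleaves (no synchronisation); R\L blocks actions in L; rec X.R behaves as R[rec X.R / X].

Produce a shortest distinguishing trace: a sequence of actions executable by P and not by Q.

ba

P's transition system — 3 states:
  s0 = rec X. b.a.X\{b} ⊢ —b→ s1
  s1 = a.(rec X. b.a.X\{b})\{b} ⊢ —a→ s2
  s2 = (rec X. b.a.X\{b})\{b} ⊢ ∅
Q's transition system — 3 states:
  t0 = rec X. b.b.X\{b} ⊢ —b→ t1
  t1 = b.(rec X. b.b.X\{b})\{b} ⊢ —b→ t2
  t2 = (rec X. b.b.X\{b})\{b} ⊢ ∅
Trace ⟨ba⟩ through P, begin at {s0}:
  [1] b ⇒ {s1}
  [2] a ⇒ {s2}
  ✓ P
Trace ⟨ba⟩ through Q, begin at {t0}:
  [1] b ⇒ {t1}
  [2] a ⇒ ∅  — Q cannot continue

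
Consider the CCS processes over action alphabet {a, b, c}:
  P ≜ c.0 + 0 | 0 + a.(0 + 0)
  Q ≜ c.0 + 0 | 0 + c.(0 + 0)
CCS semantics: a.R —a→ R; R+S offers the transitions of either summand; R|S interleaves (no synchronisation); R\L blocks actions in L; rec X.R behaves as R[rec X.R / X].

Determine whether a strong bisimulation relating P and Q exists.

P's transition system — 3 states:
  u0 = c.0 + 0 | 0 + a.(0 + 0) ⊢ ··a··> u1, ··c··> u2
  u1 = 0 + 0 ⊢ ∅
  u2 = 0 ⊢ ∅
Q's transition system — 3 states:
  v0 = c.0 + 0 | 0 + c.(0 + 0) ⊢ ··c··> v1, ··c··> v2
  v1 = 0 ⊢ ∅
  v2 = 0 + 0 ⊢ ∅
Bisimilarity quotient blocks:
  B0 = {u0}
  B1 = {u1, u2, v1, v2}
  B2 = {v0}
u0 ∈ B0, v0 ∈ B2 → different blocks

not bisimilar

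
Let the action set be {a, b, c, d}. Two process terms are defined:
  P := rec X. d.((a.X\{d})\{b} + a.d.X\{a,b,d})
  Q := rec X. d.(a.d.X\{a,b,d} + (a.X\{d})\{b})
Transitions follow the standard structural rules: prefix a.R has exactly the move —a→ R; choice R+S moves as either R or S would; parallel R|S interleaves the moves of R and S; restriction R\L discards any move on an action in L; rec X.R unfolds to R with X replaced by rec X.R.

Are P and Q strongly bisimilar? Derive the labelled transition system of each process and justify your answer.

P's transition system — 5 states:
  m0 = rec X. d.((a.X\{d})\{b} + a.d.X\{a,b,d}) :: ··d··> m1
  m1 = (a.(rec X. d.((a.X\{d})\{b} + a.d.X\{a,b,d}))\{d})\{b} + a.d.(rec X. d.((a.X\{d})\{b} + a.d.X\{a,b,d}))\{a,b,d} :: ··a··> m2, ··a··> m3
  m2 = (rec X. d.((a.X\{d})\{b} + a.d.X\{a,b,d}))\{d}\{b} :: deadlocked
  m3 = d.(rec X. d.((a.X\{d})\{b} + a.d.X\{a,b,d}))\{a,b,d} :: ··d··> m4
  m4 = (rec X. d.((a.X\{d})\{b} + a.d.X\{a,b,d}))\{a,b,d} :: deadlocked
Q's transition system — 5 states:
  n0 = rec X. d.(a.d.X\{a,b,d} + (a.X\{d})\{b}) :: ··d··> n1
  n1 = a.d.(rec X. d.(a.d.X\{a,b,d} + (a.X\{d})\{b}))\{a,b,d} + (a.(rec X. d.(a.d.X\{a,b,d} + (a.X\{d})\{b}))\{d})\{b} :: ··a··> n2, ··a··> n3
  n2 = (rec X. d.(a.d.X\{a,b,d} + (a.X\{d})\{b}))\{d}\{b} :: deadlocked
  n3 = d.(rec X. d.(a.d.X\{a,b,d} + (a.X\{d})\{b}))\{a,b,d} :: ··d··> n4
  n4 = (rec X. d.(a.d.X\{a,b,d} + (a.X\{d})\{b}))\{a,b,d} :: deadlocked
Bisimilarity quotient blocks:
  B0 = {m0, n0}
  B1 = {m1, n1}
  B2 = {m3, n3}
  B3 = {m2, m4, n2, n4}
m0 ∈ B0, n0 ∈ B0 → same block

P ~ Q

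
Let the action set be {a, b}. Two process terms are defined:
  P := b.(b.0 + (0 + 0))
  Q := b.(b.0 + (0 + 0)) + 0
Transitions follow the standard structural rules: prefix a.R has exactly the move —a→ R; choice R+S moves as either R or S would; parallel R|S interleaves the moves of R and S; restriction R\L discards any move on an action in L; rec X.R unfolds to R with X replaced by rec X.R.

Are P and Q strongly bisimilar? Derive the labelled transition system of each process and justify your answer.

LTS(P): 3 reachable states
  s0 = b.(b.0 + (0 + 0)) ⊢ —b→ s1
  s1 = b.0 + (0 + 0) ⊢ —b→ s2
  s2 = 0 ⊢ ∅
LTS(Q): 3 reachable states
  t0 = b.(b.0 + (0 + 0)) + 0 ⊢ —b→ t1
  t1 = b.0 + (0 + 0) ⊢ —b→ t2
  t2 = 0 ⊢ ∅
Coarsest stable partition (strong bisimilarity classes):
  B0 = {s0, t0}
  B1 = {s1, t1}
  B2 = {s2, t2}
s0 ∈ B0, t0 ∈ B0 → same block

bisimilar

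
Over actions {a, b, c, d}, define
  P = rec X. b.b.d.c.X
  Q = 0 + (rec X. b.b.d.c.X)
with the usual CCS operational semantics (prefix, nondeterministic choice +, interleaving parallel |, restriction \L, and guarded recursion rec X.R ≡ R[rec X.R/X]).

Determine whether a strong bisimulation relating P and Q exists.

Reachable graph of P (4 states):
  m0 = rec X. b.b.d.c.X ⊢ =b=> m1
  m1 = b.d.c.(rec X. b.b.d.c.X) ⊢ =b=> m2
  m2 = d.c.(rec X. b.b.d.c.X) ⊢ =d=> m3
  m3 = c.(rec X. b.b.d.c.X) ⊢ =c=> m0
Reachable graph of Q (5 states):
  n0 = 0 + (rec X. b.b.d.c.X) ⊢ =b=> n1
  n1 = b.d.c.(rec X. b.b.d.c.X) ⊢ =b=> n2
  n2 = d.c.(rec X. b.b.d.c.X) ⊢ =d=> n3
  n3 = c.(rec X. b.b.d.c.X) ⊢ =c=> n4
  n4 = rec X. b.b.d.c.X ⊢ =b=> n1
Coarsest stable partition (strong bisimilarity classes):
  B0 = {m0, n0, n4}
  B1 = {m1, n1}
  B2 = {m2, n2}
  B3 = {m3, n3}
m0 ∈ B0, n0 ∈ B0 → same block

P ~ Q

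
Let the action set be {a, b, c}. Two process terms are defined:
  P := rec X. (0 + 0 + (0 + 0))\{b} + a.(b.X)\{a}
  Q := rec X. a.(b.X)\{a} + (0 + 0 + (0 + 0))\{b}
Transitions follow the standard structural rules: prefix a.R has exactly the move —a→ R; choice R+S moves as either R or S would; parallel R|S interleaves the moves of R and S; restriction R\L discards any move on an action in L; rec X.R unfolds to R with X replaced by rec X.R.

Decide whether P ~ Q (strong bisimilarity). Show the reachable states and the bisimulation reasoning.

Reachable graph of P (3 states):
  p0 = rec X. (0 + 0 + (0 + 0))\{b} + a.(b.X)\{a} → --a--▸ p1
  p1 = (b.(rec X. (0 + 0 + (0 + 0))\{b} + a.(b.X)\{a}))\{a} → --b--▸ p2
  p2 = (rec X. (0 + 0 + (0 + 0))\{b} + a.(b.X)\{a})\{a} → stopped
Reachable graph of Q (3 states):
  q0 = rec X. a.(b.X)\{a} + (0 + 0 + (0 + 0))\{b} → --a--▸ q1
  q1 = (b.(rec X. a.(b.X)\{a} + (0 + 0 + (0 + 0))\{b}))\{a} → --b--▸ q2
  q2 = (rec X. a.(b.X)\{a} + (0 + 0 + (0 + 0))\{b})\{a} → stopped
Bisimilarity quotient blocks:
  B0 = {p0, q0}
  B1 = {p1, q1}
  B2 = {p2, q2}
p0 ∈ B0, q0 ∈ B0 → same block

YES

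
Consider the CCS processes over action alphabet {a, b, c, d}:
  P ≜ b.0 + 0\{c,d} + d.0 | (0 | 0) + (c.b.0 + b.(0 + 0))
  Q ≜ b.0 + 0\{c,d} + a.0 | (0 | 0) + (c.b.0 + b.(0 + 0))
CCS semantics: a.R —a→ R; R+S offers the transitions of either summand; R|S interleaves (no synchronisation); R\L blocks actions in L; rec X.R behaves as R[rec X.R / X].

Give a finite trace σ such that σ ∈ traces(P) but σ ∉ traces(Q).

Reachable graph of P (5 states):
  s0 = b.0 + 0\{c,d} + d.0 | (0 | 0) + (c.b.0 + b.(0 + 0)) :: =b=> s1, =b=> s2, =c=> s3, =d=> s4
  s1 = 0 :: ∅
  s2 = 0 + 0 :: ∅
  s3 = b.0 :: =b=> s1
  s4 = 0 | (0 | 0) :: ∅
Reachable graph of Q (5 states):
  t0 = b.0 + 0\{c,d} + a.0 | (0 | 0) + (c.b.0 + b.(0 + 0)) :: =a=> t1, =b=> t2, =b=> t3, =c=> t4
  t1 = 0 | (0 | 0) :: ∅
  t2 = 0 :: ∅
  t3 = 0 + 0 :: ∅
  t4 = b.0 :: =b=> t2
Executing d from P (initial set {s0}):
  step 1 (d): {s4}
  ✓ P
Executing d from Q (initial set {t0}):
  step 1 (d): ∅ (Q stuck)

d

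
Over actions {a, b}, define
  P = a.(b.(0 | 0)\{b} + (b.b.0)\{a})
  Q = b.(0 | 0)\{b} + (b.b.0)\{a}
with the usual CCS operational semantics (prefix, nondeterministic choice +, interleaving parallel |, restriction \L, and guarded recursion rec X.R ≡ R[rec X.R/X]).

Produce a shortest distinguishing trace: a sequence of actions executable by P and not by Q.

Reachable graph of P (5 states):
  p0 = a.(b.(0 | 0)\{b} + (b.b.0)\{a}) :: -a-> p1
  p1 = b.(0 | 0)\{b} + (b.b.0)\{a} :: -b-> p2, -b-> p3
  p2 = (0 | 0)\{b} :: deadlocked
  p3 = (b.0)\{a} :: -b-> p4
  p4 = 0\{a} :: deadlocked
Reachable graph of Q (4 states):
  q0 = b.(0 | 0)\{b} + (b.b.0)\{a} :: -b-> q1, -b-> q2
  q1 = (0 | 0)\{b} :: deadlocked
  q2 = (b.0)\{a} :: -b-> q3
  q3 = 0\{a} :: deadlocked
Executing a from P (initial set {p0}):
  after a @ step 1: {p1}
  P completes σ.
Executing a from Q (initial set {q0}):
  after a @ step 1: ∅  — Q cannot continue

a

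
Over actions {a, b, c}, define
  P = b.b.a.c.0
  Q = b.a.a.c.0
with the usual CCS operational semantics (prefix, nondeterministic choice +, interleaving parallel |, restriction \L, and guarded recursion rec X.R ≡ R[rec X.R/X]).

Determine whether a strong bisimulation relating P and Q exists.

not bisimilar

P's transition system — 5 states:
  p0 = b.b.a.c.0 has moves --b--▸ p1
  p1 = b.a.c.0 has moves --b--▸ p2
  p2 = a.c.0 has moves --a--▸ p3
  p3 = c.0 has moves --c--▸ p4
  p4 = 0 has moves ∅
Q's transition system — 5 states:
  q0 = b.a.a.c.0 has moves --b--▸ q1
  q1 = a.a.c.0 has moves --a--▸ q2
  q2 = a.c.0 has moves --a--▸ q3
  q3 = c.0 has moves --c--▸ q4
  q4 = 0 has moves ∅
Partition-refinement fixed point:
  B0 = {p0}
  B1 = {p1}
  B2 = {p2, q2}
  B3 = {p3, q3}
  B4 = {p4, q4}
  B5 = {q0}
  B6 = {q1}
p0 ∈ B0, q0 ∈ B5 → different blocks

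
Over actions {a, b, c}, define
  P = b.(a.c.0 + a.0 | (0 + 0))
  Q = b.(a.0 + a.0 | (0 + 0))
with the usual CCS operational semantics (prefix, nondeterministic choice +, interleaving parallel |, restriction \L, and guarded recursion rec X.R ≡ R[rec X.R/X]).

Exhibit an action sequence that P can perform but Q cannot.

LTS(P): 5 reachable states
  m0 = b.(a.c.0 + a.0 | (0 + 0)) ⊢ ··b··> m1
  m1 = a.c.0 + a.0 | (0 + 0) ⊢ ··a··> m2, ··a··> m3
  m2 = 0 | (0 + 0) ⊢ ·
  m3 = c.0 ⊢ ··c··> m4
  m4 = 0 ⊢ ·
LTS(Q): 4 reachable states
  n0 = b.(a.0 + a.0 | (0 + 0)) ⊢ ··b··> n1
  n1 = a.0 + a.0 | (0 + 0) ⊢ ··a··> n2, ··a··> n3
  n2 = 0 ⊢ ·
  n3 = 0 | (0 + 0) ⊢ ·
Trace ⟨bac⟩ through P, begin at {m0}:
  [1] b ⇒ {m1}
  [2] a ⇒ {m2, m3}
  [3] c ⇒ {m4}
  ✓ P
Trace ⟨bac⟩ through Q, begin at {n0}:
  [1] b ⇒ {n1}
  [2] a ⇒ {n2, n3}
  [3] c ⇒ ∅  — Q cannot continue

bac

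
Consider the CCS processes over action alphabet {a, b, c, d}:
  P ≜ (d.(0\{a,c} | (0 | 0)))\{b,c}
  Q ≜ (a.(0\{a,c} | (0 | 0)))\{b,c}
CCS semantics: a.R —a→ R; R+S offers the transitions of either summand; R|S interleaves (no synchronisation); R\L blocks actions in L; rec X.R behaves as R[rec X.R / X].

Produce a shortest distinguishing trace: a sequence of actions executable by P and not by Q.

d

Reachable graph of P (2 states):
  u0 = (d.(0\{a,c} | (0 | 0)))\{b,c} | --d--▸ u1
  u1 = (0\{a,c} | (0 | 0))\{b,c} | ·
Reachable graph of Q (2 states):
  v0 = (a.(0\{a,c} | (0 | 0)))\{b,c} | --a--▸ v1
  v1 = (0\{a,c} | (0 | 0))\{b,c} | ·
Run σ = ⟨d⟩ on P: start {u0}
  after d @ step 1: {u1}
  — P admits the full trace.
Run σ = ⟨d⟩ on Q: start {v0}
  after d @ step 1: no successor for Q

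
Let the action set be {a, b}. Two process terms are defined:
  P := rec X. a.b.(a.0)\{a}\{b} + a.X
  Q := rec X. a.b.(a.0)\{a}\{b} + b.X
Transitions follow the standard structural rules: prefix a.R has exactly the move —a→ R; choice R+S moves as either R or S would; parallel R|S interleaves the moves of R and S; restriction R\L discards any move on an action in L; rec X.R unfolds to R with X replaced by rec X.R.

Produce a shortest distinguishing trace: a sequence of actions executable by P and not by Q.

aa

LTS(P): 3 reachable states
  s0 = rec X. a.b.(a.0)\{a}\{b} + a.X has moves -a-> s0, -a-> s1
  s1 = b.(a.0)\{a}\{b} has moves -b-> s2
  s2 = (a.0)\{a}\{b} has moves deadlocked
LTS(Q): 3 reachable states
  t0 = rec X. a.b.(a.0)\{a}\{b} + b.X has moves -a-> t1, -b-> t0
  t1 = b.(a.0)\{a}\{b} has moves -b-> t2
  t2 = (a.0)\{a}\{b} has moves deadlocked
Trace ⟨aa⟩ through P, begin at {s0}:
  after a @ step 1: {s0, s1}
  after a @ step 2: {s0, s1}
  ✓ P
Trace ⟨aa⟩ through Q, begin at {t0}:
  after a @ step 1: {t1}
  after a @ step 2: ∅ (Q stuck)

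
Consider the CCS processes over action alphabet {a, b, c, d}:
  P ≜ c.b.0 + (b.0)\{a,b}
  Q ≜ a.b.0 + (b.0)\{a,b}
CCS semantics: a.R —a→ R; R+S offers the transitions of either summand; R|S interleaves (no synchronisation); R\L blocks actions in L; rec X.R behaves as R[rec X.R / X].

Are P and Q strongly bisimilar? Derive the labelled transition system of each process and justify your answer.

P's transition system — 3 states:
  s0 = c.b.0 + (b.0)\{a,b} | ··c··> s1
  s1 = b.0 | ··b··> s2
  s2 = 0 | stopped
Q's transition system — 3 states:
  t0 = a.b.0 + (b.0)\{a,b} | ··a··> t1
  t1 = b.0 | ··b··> t2
  t2 = 0 | stopped
Bisimilarity quotient blocks:
  B0 = {s0}
  B1 = {s1, t1}
  B2 = {s2, t2}
  B3 = {t0}
s0 ∈ B0, t0 ∈ B3 → different blocks

P ≁ Q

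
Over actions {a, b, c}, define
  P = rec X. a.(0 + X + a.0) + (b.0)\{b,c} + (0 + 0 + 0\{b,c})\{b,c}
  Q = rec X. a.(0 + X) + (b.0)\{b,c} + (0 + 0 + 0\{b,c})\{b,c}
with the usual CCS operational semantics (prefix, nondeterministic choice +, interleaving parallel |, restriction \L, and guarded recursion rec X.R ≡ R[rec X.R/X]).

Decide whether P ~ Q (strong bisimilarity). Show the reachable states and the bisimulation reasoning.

NO

Reachable graph of P (3 states):
  p0 = rec X. a.(0 + X + a.0) + (b.0)\{b,c} + (0 + 0 + 0\{b,c})\{b,c} has moves =a=> p1
  p1 = 0 + (rec X. a.(0 + X + a.0) + (b.0)\{b,c} + (0 + 0 + 0\{b,c})\{b,c}) + a.0 has moves =a=> p1, =a=> p2
  p2 = 0 has moves deadlocked
Reachable graph of Q (2 states):
  q0 = rec X. a.(0 + X) + (b.0)\{b,c} + (0 + 0 + 0\{b,c})\{b,c} has moves =a=> q1
  q1 = 0 + (rec X. a.(0 + X) + (b.0)\{b,c} + (0 + 0 + 0\{b,c})\{b,c}) has moves =a=> q1
Bisimilarity quotient blocks:
  B0 = {p0}
  B1 = {p1}
  B2 = {p2}
  B3 = {q0, q1}
p0 ∈ B0, q0 ∈ B3 → different blocks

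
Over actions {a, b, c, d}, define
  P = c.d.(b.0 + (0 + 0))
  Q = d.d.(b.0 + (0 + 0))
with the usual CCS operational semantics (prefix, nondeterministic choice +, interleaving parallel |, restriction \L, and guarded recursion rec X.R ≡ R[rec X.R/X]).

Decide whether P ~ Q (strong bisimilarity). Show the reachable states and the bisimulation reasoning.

Reachable graph of P (4 states):
  s0 = c.d.(b.0 + (0 + 0)) has moves ··c··> s1
  s1 = d.(b.0 + (0 + 0)) has moves ··d··> s2
  s2 = b.0 + (0 + 0) has moves ··b··> s3
  s3 = 0 has moves (no moves)
Reachable graph of Q (4 states):
  t0 = d.d.(b.0 + (0 + 0)) has moves ··d··> t1
  t1 = d.(b.0 + (0 + 0)) has moves ··d··> t2
  t2 = b.0 + (0 + 0) has moves ··b··> t3
  t3 = 0 has moves (no moves)
Bisimilarity quotient blocks:
  B0 = {s0}
  B1 = {s1, t1}
  B2 = {s2, t2}
  B3 = {s3, t3}
  B4 = {t0}
s0 ∈ B0, t0 ∈ B4 → different blocks

NO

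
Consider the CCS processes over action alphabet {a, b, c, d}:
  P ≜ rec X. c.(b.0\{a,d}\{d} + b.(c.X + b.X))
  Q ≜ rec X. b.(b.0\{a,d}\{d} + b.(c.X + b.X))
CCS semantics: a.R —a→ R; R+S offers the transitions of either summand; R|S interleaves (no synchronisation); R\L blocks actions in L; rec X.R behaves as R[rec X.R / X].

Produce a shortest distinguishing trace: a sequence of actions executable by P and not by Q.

Reachable graph of P (4 states):
  p0 = rec X. c.(b.0\{a,d}\{d} + b.(c.X + b.X)) | —c→ p1
  p1 = b.0\{a,d}\{d} + b.(c.(rec X. c.(b.0\{a,d}\{d} + b.(c.X + b.X))) + b.(rec X. c.(b.0\{a,d}\{d} + b.(c.X + b.X)))) | —b→ p2, —b→ p3
  p2 = 0\{a,d}\{d} | ·
  p3 = c.(rec X. c.(b.0\{a,d}\{d} + b.(c.X + b.X))) + b.(rec X. c.(b.0\{a,d}\{d} + b.(c.X + b.X))) | —b→ p0, —c→ p0
Reachable graph of Q (4 states):
  q0 = rec X. b.(b.0\{a,d}\{d} + b.(c.X + b.X)) | —b→ q1
  q1 = b.0\{a,d}\{d} + b.(c.(rec X. b.(b.0\{a,d}\{d} + b.(c.X + b.X))) + b.(rec X. b.(b.0\{a,d}\{d} + b.(c.X + b.X)))) | —b→ q2, —b→ q3
  q2 = 0\{a,d}\{d} | ·
  q3 = c.(rec X. b.(b.0\{a,d}\{d} + b.(c.X + b.X))) + b.(rec X. b.(b.0\{a,d}\{d} + b.(c.X + b.X))) | —b→ q0, —c→ q0
Executing c from P (initial set {p0}):
  [1] c ⇒ {p1}
  — P admits the full trace.
Executing c from Q (initial set {q0}):
  [1] c ⇒ no successor for Q

c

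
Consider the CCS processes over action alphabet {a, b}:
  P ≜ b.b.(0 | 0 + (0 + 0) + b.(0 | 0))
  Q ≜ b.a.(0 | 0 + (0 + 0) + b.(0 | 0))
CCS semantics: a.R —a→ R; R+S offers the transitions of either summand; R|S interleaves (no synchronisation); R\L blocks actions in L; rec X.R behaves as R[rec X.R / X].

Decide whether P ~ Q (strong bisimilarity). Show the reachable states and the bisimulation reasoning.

not bisimilar

LTS(P): 4 reachable states
  p0 = b.b.(0 | 0 + (0 + 0) + b.(0 | 0)) → =b=> p1
  p1 = b.(0 | 0 + (0 + 0) + b.(0 | 0)) → =b=> p2
  p2 = 0 | 0 + (0 + 0) + b.(0 | 0) → =b=> p3
  p3 = 0 | 0 → (no moves)
LTS(Q): 4 reachable states
  q0 = b.a.(0 | 0 + (0 + 0) + b.(0 | 0)) → =b=> q1
  q1 = a.(0 | 0 + (0 + 0) + b.(0 | 0)) → =a=> q2
  q2 = 0 | 0 + (0 + 0) + b.(0 | 0) → =b=> q3
  q3 = 0 | 0 → (no moves)
Bisimilarity quotient blocks:
  B0 = {p0}
  B1 = {p1}
  B2 = {p2, q2}
  B3 = {p3, q3}
  B4 = {q0}
  B5 = {q1}
p0 ∈ B0, q0 ∈ B4 → different blocks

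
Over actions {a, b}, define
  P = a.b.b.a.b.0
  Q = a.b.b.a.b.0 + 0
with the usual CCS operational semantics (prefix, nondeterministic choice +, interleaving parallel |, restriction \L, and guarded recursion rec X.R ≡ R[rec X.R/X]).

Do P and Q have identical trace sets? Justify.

trace-equivalent

LTS(P): 6 reachable states
  p0 = a.b.b.a.b.0 → =a=> p1
  p1 = b.b.a.b.0 → =b=> p2
  p2 = b.a.b.0 → =b=> p3
  p3 = a.b.0 → =a=> p4
  p4 = b.0 → =b=> p5
  p5 = 0 → ·
LTS(Q): 6 reachable states
  q0 = a.b.b.a.b.0 + 0 → =a=> q1
  q1 = b.b.a.b.0 → =b=> q2
  q2 = b.a.b.0 → =b=> q3
  q3 = a.b.0 → =a=> q4
  q4 = b.0 → =b=> q5
  q5 = 0 → ·
Coarsest stable partition (strong bisimilarity classes):
  B0 = {p0, q0}
  B1 = {p1, q1}
  B2 = {p2, q2}
  B3 = {p3, q3}
  B4 = {p4, q4}
  B5 = {p5, q5}
p0 ∈ B0, q0 ∈ B0 → same block
Bisimilar ⇒ trace-equivalent.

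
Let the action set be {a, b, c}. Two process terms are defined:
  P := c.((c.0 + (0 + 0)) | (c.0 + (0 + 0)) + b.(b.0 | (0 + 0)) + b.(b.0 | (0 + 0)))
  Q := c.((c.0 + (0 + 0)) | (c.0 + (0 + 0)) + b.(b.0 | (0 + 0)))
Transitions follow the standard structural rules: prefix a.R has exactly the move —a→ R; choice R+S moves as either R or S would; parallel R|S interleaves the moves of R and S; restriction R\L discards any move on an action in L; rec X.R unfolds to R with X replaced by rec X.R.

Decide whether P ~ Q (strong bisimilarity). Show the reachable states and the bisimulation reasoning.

P ~ Q

P's transition system — 7 states:
  u0 = c.((c.0 + (0 + 0)) | (c.0 + (0 + 0)) + b.(b.0 | (0 + 0)) + b.(b.0 | (0 + 0))) ⊢ --c--▸ u1
  u1 = (c.0 + (0 + 0)) | (c.0 + (0 + 0)) + b.(b.0 | (0 + 0)) + b.(b.0 | (0 + 0)) ⊢ --b--▸ u2, --c--▸ u3, --c--▸ u4
  u2 = b.0 | (0 + 0) ⊢ --b--▸ u5
  u3 = (c.0 + (0 + 0)) | 0 ⊢ --c--▸ u6
  u4 = 0 | (c.0 + (0 + 0)) ⊢ --c--▸ u6
  u5 = 0 | (0 + 0) ⊢ (no moves)
  u6 = 0 | 0 ⊢ (no moves)
Q's transition system — 7 states:
  v0 = c.((c.0 + (0 + 0)) | (c.0 + (0 + 0)) + b.(b.0 | (0 + 0))) ⊢ --c--▸ v1
  v1 = (c.0 + (0 + 0)) | (c.0 + (0 + 0)) + b.(b.0 | (0 + 0)) ⊢ --b--▸ v2, --c--▸ v3, --c--▸ v4
  v2 = b.0 | (0 + 0) ⊢ --b--▸ v5
  v3 = (c.0 + (0 + 0)) | 0 ⊢ --c--▸ v6
  v4 = 0 | (c.0 + (0 + 0)) ⊢ --c--▸ v6
  v5 = 0 | (0 + 0) ⊢ (no moves)
  v6 = 0 | 0 ⊢ (no moves)
Bisimilarity quotient blocks:
  B0 = {u0, v0}
  B1 = {u1, v1}
  B2 = {u3, u4, v3, v4}
  B3 = {u5, u6, v5, v6}
  B4 = {u2, v2}
u0 ∈ B0, v0 ∈ B0 → same block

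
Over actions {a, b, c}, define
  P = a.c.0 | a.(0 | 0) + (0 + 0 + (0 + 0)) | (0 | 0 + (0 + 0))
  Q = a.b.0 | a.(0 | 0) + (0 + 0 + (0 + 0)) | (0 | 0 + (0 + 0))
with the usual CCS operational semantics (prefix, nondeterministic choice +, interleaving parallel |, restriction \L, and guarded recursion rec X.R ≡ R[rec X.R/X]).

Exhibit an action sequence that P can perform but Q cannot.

ac

P's transition system — 6 states:
  u0 = a.c.0 | a.(0 | 0) + (0 + 0 + (0 + 0)) | (0 | 0 + (0 + 0)) → =a=> u1, =a=> u2
  u1 = a.c.0 | (0 | 0) → =a=> u3
  u2 = c.0 | a.(0 | 0) → =a=> u3, =c=> u4
  u3 = c.0 | (0 | 0) → =c=> u5
  u4 = 0 | a.(0 | 0) → =a=> u5
  u5 = 0 | (0 | 0) → ∅
Q's transition system — 6 states:
  v0 = a.b.0 | a.(0 | 0) + (0 + 0 + (0 + 0)) | (0 | 0 + (0 + 0)) → =a=> v1, =a=> v2
  v1 = a.b.0 | (0 | 0) → =a=> v3
  v2 = b.0 | a.(0 | 0) → =a=> v3, =b=> v4
  v3 = b.0 | (0 | 0) → =b=> v5
  v4 = 0 | a.(0 | 0) → =a=> v5
  v5 = 0 | (0 | 0) → ∅
Trace ⟨ac⟩ through P, begin at {u0}:
  step 1 (a): {u1, u2}
  step 2 (c): {u4}
  P completes σ.
Trace ⟨ac⟩ through Q, begin at {v0}:
  step 1 (a): {v1, v2}
  step 2 (c): ∅  — Q cannot continue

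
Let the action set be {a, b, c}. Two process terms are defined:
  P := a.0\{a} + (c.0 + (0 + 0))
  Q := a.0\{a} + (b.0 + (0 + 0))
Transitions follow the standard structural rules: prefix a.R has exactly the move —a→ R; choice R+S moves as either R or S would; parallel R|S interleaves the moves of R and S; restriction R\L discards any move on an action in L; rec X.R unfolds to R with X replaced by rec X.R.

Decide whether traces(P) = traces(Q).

LTS(P): 3 reachable states
  s0 = a.0\{a} + (c.0 + (0 + 0)) ⊢ -a-> s1, -c-> s2
  s1 = 0\{a} ⊢ ∅
  s2 = 0 ⊢ ∅
LTS(Q): 3 reachable states
  t0 = a.0\{a} + (b.0 + (0 + 0)) ⊢ -a-> t1, -b-> t2
  t1 = 0\{a} ⊢ ∅
  t2 = 0 ⊢ ∅
Executing c from P (initial set {s0}):
  after c @ step 1: {s2}
  ✓ P
Executing c from Q (initial set {t0}):
  after c @ step 1: ∅  — Q cannot continue

trace-distinct — witness ⟨c⟩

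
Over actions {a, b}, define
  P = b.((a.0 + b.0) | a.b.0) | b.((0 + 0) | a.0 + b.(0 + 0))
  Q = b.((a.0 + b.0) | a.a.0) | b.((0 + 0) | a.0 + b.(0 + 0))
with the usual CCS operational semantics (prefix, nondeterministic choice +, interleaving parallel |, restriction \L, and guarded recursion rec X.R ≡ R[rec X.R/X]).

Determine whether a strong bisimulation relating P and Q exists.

not bisimilar

P's transition system — 28 states:
  p0 = b.((a.0 + b.0) | a.b.0) | b.((0 + 0) | a.0 + b.(0 + 0)) :: ··b··> p1, ··b··> p2
  p1 = (a.0 + b.0) | a.b.0 | b.((0 + 0) | a.0 + b.(0 + 0)) :: ··a··> p3, ··a··> p4, ··b··> p4, ··b··> p5
  p2 = b.((a.0 + b.0) | a.b.0) | ((0 + 0) | a.0 + b.(0 + 0)) :: ··a··> p6, ··b··> p5, ··b··> p7
  p3 = (a.0 + b.0) | b.0 | b.((0 + 0) | a.0 + b.(0 + 0)) :: ··a··> p8, ··b··> p10, ··b··> p8, ··b··> p9
  p4 = 0 | a.b.0 | b.((0 + 0) | a.0 + b.(0 + 0)) :: ··a··> p8, ··b··> p11
  p5 = (a.0 + b.0) | a.b.0 | ((0 + 0) | a.0 + b.(0 + 0)) :: ··a··> p10, ··a··> p11, ··a··> p12, ··b··> p11, ··b··> p13
  p6 = b.((a.0 + b.0) | a.b.0) | ((0 + 0) | 0) :: ··b··> p12
  p7 = b.((a.0 + b.0) | a.b.0) | (0 + 0) :: ··b··> p13
  p8 = 0 | b.0 | b.((0 + 0) | a.0 + b.(0 + 0)) :: ··b··> p14, ··b··> p15
  p9 = (a.0 + b.0) | 0 | b.((0 + 0) | a.0 + b.(0 + 0)) :: ··a··> p14, ··b··> p14, ··b··> p16
  p10 = (a.0 + b.0) | b.0 | ((0 + 0) | a.0 + b.(0 + 0)) :: ··a··> p15, ··a··> p17, ··b··> p15, ··b··> p16, ··b··> p18
  p11 = 0 | a.b.0 | ((0 + 0) | a.0 + b.(0 + 0)) :: ··a··> p15, ··a··> p19, ··b··> p20
  p12 = (a.0 + b.0) | a.b.0 | ((0 + 0) | 0) :: ··a··> p17, ··a··> p19, ··b··> p19
  p13 = (a.0 + b.0) | a.b.0 | (0 + 0) :: ··a··> p18, ··a··> p20, ··b··> p20
  p14 = 0 | 0 | b.((0 + 0) | a.0 + b.(0 + 0)) :: ··b··> p21
  p15 = 0 | b.0 | ((0 + 0) | a.0 + b.(0 + 0)) :: ··a··> p22, ··b··> p21, ··b··> p23
  p16 = (a.0 + b.0) | 0 | ((0 + 0) | a.0 + b.(0 + 0)) :: ··a··> p21, ··a··> p24, ··b··> p21, ··b··> p25
  p17 = (a.0 + b.0) | b.0 | ((0 + 0) | 0) :: ··a··> p22, ··b··> p22, ··b··> p24
  p18 = (a.0 + b.0) | b.0 | (0 + 0) :: ··a··> p23, ··b··> p23, ··b··> p25
  p19 = 0 | a.b.0 | ((0 + 0) | 0) :: ··a··> p22
  p20 = 0 | a.b.0 | (0 + 0) :: ··a··> p23
  p21 = 0 | 0 | ((0 + 0) | a.0 + b.(0 + 0)) :: ··a··> p26, ··b··> p27
  p22 = 0 | b.0 | ((0 + 0) | 0) :: ··b··> p26
  p23 = 0 | b.0 | (0 + 0) :: ··b··> p27
  p24 = (a.0 + b.0) | 0 | ((0 + 0) | 0) :: ··a··> p26, ··b··> p26
  p25 = (a.0 + b.0) | 0 | (0 + 0) :: ··a··> p27, ··b··> p27
  p26 = 0 | 0 | ((0 + 0) | 0) :: ·
  p27 = 0 | 0 | (0 + 0) :: ·
Q's transition system — 28 states:
  q0 = b.((a.0 + b.0) | a.a.0) | b.((0 + 0) | a.0 + b.(0 + 0)) :: ··b··> q1, ··b··> q2
  q1 = (a.0 + b.0) | a.a.0 | b.((0 + 0) | a.0 + b.(0 + 0)) :: ··a··> q3, ··a··> q4, ··b··> q4, ··b··> q5
  q2 = b.((a.0 + b.0) | a.a.0) | ((0 + 0) | a.0 + b.(0 + 0)) :: ··a··> q6, ··b··> q5, ··b··> q7
  q3 = (a.0 + b.0) | a.0 | b.((0 + 0) | a.0 + b.(0 + 0)) :: ··a··> q8, ··a··> q9, ··b··> q10, ··b··> q9
  q4 = 0 | a.a.0 | b.((0 + 0) | a.0 + b.(0 + 0)) :: ··a··> q9, ··b··> q11
  q5 = (a.0 + b.0) | a.a.0 | ((0 + 0) | a.0 + b.(0 + 0)) :: ··a··> q10, ··a··> q11, ··a··> q12, ··b··> q11, ··b··> q13
  q6 = b.((a.0 + b.0) | a.a.0) | ((0 + 0) | 0) :: ··b··> q12
  q7 = b.((a.0 + b.0) | a.a.0) | (0 + 0) :: ··b··> q13
  q8 = (a.0 + b.0) | 0 | b.((0 + 0) | a.0 + b.(0 + 0)) :: ··a··> q14, ··b··> q14, ··b··> q15
  q9 = 0 | a.0 | b.((0 + 0) | a.0 + b.(0 + 0)) :: ··a··> q14, ··b··> q16
  q10 = (a.0 + b.0) | a.0 | ((0 + 0) | a.0 + b.(0 + 0)) :: ··a··> q15, ··a··> q16, ··a··> q17, ··b··> q16, ··b··> q18
  q11 = 0 | a.a.0 | ((0 + 0) | a.0 + b.(0 + 0)) :: ··a··> q16, ··a··> q19, ··b··> q20
  q12 = (a.0 + b.0) | a.a.0 | ((0 + 0) | 0) :: ··a··> q17, ··a··> q19, ··b··> q19
  q13 = (a.0 + b.0) | a.a.0 | (0 + 0) :: ··a··> q18, ··a··> q20, ··b··> q20
  q14 = 0 | 0 | b.((0 + 0) | a.0 + b.(0 + 0)) :: ··b··> q21
  q15 = (a.0 + b.0) | 0 | ((0 + 0) | a.0 + b.(0 + 0)) :: ··a··> q21, ··a··> q22, ··b··> q21, ··b··> q23
  q16 = 0 | a.0 | ((0 + 0) | a.0 + b.(0 + 0)) :: ··a··> q21, ··a··> q24, ··b··> q25
  q17 = (a.0 + b.0) | a.0 | ((0 + 0) | 0) :: ··a··> q22, ··a··> q24, ··b··> q24
  q18 = (a.0 + b.0) | a.0 | (0 + 0) :: ··a··> q23, ··a··> q25, ··b··> q25
  q19 = 0 | a.a.0 | ((0 + 0) | 0) :: ··a··> q24
  q20 = 0 | a.a.0 | (0 + 0) :: ··a··> q25
  q21 = 0 | 0 | ((0 + 0) | a.0 + b.(0 + 0)) :: ··a··> q26, ··b··> q27
  q22 = (a.0 + b.0) | 0 | ((0 + 0) | 0) :: ··a··> q26, ··b··> q26
  q23 = (a.0 + b.0) | 0 | (0 + 0) :: ··a··> q27, ··b··> q27
  q24 = 0 | a.0 | ((0 + 0) | 0) :: ··a··> q26
  q25 = 0 | a.0 | (0 + 0) :: ··a··> q27
  q26 = 0 | 0 | ((0 + 0) | 0) :: ·
  q27 = 0 | 0 | (0 + 0) :: ·
Coarsest stable partition (strong bisimilarity classes):
  B0 = {p0}
  B1 = {p1}
  B2 = {p4}
  B3 = {p8}
  B4 = {p14, q14}
  B5 = {p21, p24, p25, q21, q22, q23}
  B6 = {p26, p27, q26, q27}
  B7 = {p15, p17, p18}
  B8 = {p22, p23}
  B9 = {p11, p12, p13}
  B10 = {p19, p20}
  B11 = {p3}
  B12 = {p9, q8}
  B13 = {p16, q15}
  B14 = {p10}
  B15 = {p5}
  B16 = {p2}
  B17 = {p6, p7}
  B18 = {q0}
  B19 = {q2}
  B20 = {q6, q7}
  B21 = {q11, q12, q13}
  B22 = {q19, q20}
  B23 = {q24, q25}
  B24 = {q16, q17, q18}
  B25 = {q5}
  B26 = {q10}
  B27 = {q1}
  B28 = {q4}
  B29 = {q9}
  B30 = {q3}
p0 ∈ B0, q0 ∈ B18 → different blocks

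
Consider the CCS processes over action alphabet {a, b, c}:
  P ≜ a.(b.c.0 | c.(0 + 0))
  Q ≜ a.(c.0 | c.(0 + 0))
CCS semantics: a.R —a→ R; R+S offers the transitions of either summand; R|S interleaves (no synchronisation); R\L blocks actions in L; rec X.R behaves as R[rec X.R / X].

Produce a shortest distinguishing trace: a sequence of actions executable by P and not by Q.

P's transition system — 7 states:
  p0 = a.(b.c.0 | c.(0 + 0)) → -a-> p1
  p1 = b.c.0 | c.(0 + 0) → -b-> p2, -c-> p3
  p2 = c.0 | c.(0 + 0) → -c-> p4, -c-> p5
  p3 = b.c.0 | (0 + 0) → -b-> p5
  p4 = 0 | c.(0 + 0) → -c-> p6
  p5 = c.0 | (0 + 0) → -c-> p6
  p6 = 0 | (0 + 0) → ·
Q's transition system — 5 states:
  q0 = a.(c.0 | c.(0 + 0)) → -a-> q1
  q1 = c.0 | c.(0 + 0) → -c-> q2, -c-> q3
  q2 = 0 | c.(0 + 0) → -c-> q4
  q3 = c.0 | (0 + 0) → -c-> q4
  q4 = 0 | (0 + 0) → ·
Run σ = ⟨ab⟩ on P: start {p0}
  step 1 (a): {p1}
  step 2 (b): {p2}
  ✓ P
Run σ = ⟨ab⟩ on Q: start {q0}
  step 1 (a): {q1}
  step 2 (b): ∅ (Q stuck)

ab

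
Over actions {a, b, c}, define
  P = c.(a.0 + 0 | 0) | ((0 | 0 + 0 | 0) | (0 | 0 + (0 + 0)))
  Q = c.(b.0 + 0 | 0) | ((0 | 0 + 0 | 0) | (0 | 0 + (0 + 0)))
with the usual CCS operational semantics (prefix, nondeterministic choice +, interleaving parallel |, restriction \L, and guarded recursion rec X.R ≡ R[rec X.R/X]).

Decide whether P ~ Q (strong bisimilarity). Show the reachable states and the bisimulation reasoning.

LTS(P): 3 reachable states
  p0 = c.(a.0 + 0 | 0) | ((0 | 0 + 0 | 0) | (0 | 0 + (0 + 0))) ⊢ --c--▸ p1
  p1 = (a.0 + 0 | 0) | ((0 | 0 + 0 | 0) | (0 | 0 + (0 + 0))) ⊢ --a--▸ p2
  p2 = 0 | ((0 | 0 + 0 | 0) | (0 | 0 + (0 + 0))) ⊢ (no moves)
LTS(Q): 3 reachable states
  q0 = c.(b.0 + 0 | 0) | ((0 | 0 + 0 | 0) | (0 | 0 + (0 + 0))) ⊢ --c--▸ q1
  q1 = (b.0 + 0 | 0) | ((0 | 0 + 0 | 0) | (0 | 0 + (0 + 0))) ⊢ --b--▸ q2
  q2 = 0 | ((0 | 0 + 0 | 0) | (0 | 0 + (0 + 0))) ⊢ (no moves)
Bisimilarity quotient blocks:
  B0 = {p0}
  B1 = {p1}
  B2 = {p2, q2}
  B3 = {q0}
  B4 = {q1}
p0 ∈ B0, q0 ∈ B3 → different blocks

P ≁ Q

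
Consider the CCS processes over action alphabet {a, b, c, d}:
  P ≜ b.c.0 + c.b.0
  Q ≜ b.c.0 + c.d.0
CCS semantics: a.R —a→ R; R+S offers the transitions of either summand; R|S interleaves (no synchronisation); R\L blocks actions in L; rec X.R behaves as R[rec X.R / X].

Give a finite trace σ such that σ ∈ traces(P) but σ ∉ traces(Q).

cb

P's transition system — 4 states:
  m0 = b.c.0 + c.b.0 :: -b-> m1, -c-> m2
  m1 = c.0 :: -c-> m3
  m2 = b.0 :: -b-> m3
  m3 = 0 :: stopped
Q's transition system — 4 states:
  n0 = b.c.0 + c.d.0 :: -b-> n1, -c-> n2
  n1 = c.0 :: -c-> n3
  n2 = d.0 :: -d-> n3
  n3 = 0 :: stopped
Executing cb from P (initial set {m0}):
  [1] c ⇒ {m2}
  [2] b ⇒ {m3}
  — P admits the full trace.
Executing cb from Q (initial set {n0}):
  [1] c ⇒ {n2}
  [2] b ⇒ no successor for Q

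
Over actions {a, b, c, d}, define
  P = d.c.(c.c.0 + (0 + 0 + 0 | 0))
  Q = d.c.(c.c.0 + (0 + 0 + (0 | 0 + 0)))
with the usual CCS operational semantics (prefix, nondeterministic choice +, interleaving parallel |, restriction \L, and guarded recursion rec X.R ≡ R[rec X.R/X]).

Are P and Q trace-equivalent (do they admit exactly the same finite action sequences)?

traces(P) = traces(Q)

P's transition system — 5 states:
  p0 = d.c.(c.c.0 + (0 + 0 + 0 | 0)) | --d--▸ p1
  p1 = c.(c.c.0 + (0 + 0 + 0 | 0)) | --c--▸ p2
  p2 = c.c.0 + (0 + 0 + 0 | 0) | --c--▸ p3
  p3 = c.0 | --c--▸ p4
  p4 = 0 | (no moves)
Q's transition system — 5 states:
  q0 = d.c.(c.c.0 + (0 + 0 + (0 | 0 + 0))) | --d--▸ q1
  q1 = c.(c.c.0 + (0 + 0 + (0 | 0 + 0))) | --c--▸ q2
  q2 = c.c.0 + (0 + 0 + (0 | 0 + 0)) | --c--▸ q3
  q3 = c.0 | --c--▸ q4
  q4 = 0 | (no moves)
Coarsest stable partition (strong bisimilarity classes):
  B0 = {p0, q0}
  B1 = {p1, q1}
  B2 = {p2, q2}
  B3 = {p3, q3}
  B4 = {p4, q4}
p0 ∈ B0, q0 ∈ B0 → same block
Bisimilar ⇒ trace-equivalent.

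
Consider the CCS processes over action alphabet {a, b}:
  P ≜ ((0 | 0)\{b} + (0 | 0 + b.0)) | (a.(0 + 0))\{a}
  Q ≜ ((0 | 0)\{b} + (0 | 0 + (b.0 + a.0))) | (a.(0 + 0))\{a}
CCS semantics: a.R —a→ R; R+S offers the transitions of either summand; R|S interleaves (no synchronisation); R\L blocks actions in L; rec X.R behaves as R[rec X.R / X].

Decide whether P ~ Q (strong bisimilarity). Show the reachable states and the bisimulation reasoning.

not bisimilar

P's transition system — 2 states:
  p0 = ((0 | 0)\{b} + (0 | 0 + b.0)) | (a.(0 + 0))\{a} → =b=> p1
  p1 = 0 | (a.(0 + 0))\{a} → (no moves)
Q's transition system — 2 states:
  q0 = ((0 | 0)\{b} + (0 | 0 + (b.0 + a.0))) | (a.(0 + 0))\{a} → =a=> q1, =b=> q1
  q1 = 0 | (a.(0 + 0))\{a} → (no moves)
Bisimilarity quotient blocks:
  B0 = {p0}
  B1 = {p1, q1}
  B2 = {q0}
p0 ∈ B0, q0 ∈ B2 → different blocks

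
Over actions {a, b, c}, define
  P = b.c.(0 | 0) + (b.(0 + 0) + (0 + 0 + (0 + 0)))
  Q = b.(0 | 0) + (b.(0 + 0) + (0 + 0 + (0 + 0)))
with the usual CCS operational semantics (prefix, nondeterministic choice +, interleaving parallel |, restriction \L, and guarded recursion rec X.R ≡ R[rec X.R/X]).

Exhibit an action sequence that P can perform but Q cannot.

bc

Reachable graph of P (4 states):
  m0 = b.c.(0 | 0) + (b.(0 + 0) + (0 + 0 + (0 + 0))) | ··b··> m1, ··b··> m2
  m1 = 0 + 0 | ∅
  m2 = c.(0 | 0) | ··c··> m3
  m3 = 0 | 0 | ∅
Reachable graph of Q (3 states):
  n0 = b.(0 | 0) + (b.(0 + 0) + (0 + 0 + (0 + 0))) | ··b··> n1, ··b··> n2
  n1 = 0 + 0 | ∅
  n2 = 0 | 0 | ∅
Trace ⟨bc⟩ through P, begin at {m0}:
  [1] b ⇒ {m1, m2}
  [2] c ⇒ {m3}
  ✓ P
Trace ⟨bc⟩ through Q, begin at {n0}:
  [1] b ⇒ {n1, n2}
  [2] c ⇒ ∅  — Q cannot continue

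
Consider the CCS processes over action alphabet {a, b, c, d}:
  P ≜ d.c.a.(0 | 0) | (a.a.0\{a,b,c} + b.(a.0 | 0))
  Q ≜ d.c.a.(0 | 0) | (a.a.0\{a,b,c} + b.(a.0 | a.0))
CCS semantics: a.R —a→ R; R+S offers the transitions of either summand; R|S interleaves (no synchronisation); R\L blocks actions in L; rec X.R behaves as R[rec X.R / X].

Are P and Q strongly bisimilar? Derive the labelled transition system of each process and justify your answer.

P's transition system — 20 states:
  p0 = d.c.a.(0 | 0) | (a.a.0\{a,b,c} + b.(a.0 | 0)) → -a-> p1, -b-> p2, -d-> p3
  p1 = d.c.a.(0 | 0) | a.0\{a,b,c} → -a-> p4, -d-> p5
  p2 = d.c.a.(0 | 0) | (a.0 | 0) → -a-> p6, -d-> p7
  p3 = c.a.(0 | 0) | (a.a.0\{a,b,c} + b.(a.0 | 0)) → -a-> p5, -b-> p7, -c-> p8
  p4 = d.c.a.(0 | 0) | 0\{a,b,c} → -d-> p9
  p5 = c.a.(0 | 0) | a.0\{a,b,c} → -a-> p9, -c-> p10
  p6 = d.c.a.(0 | 0) | (0 | 0) → -d-> p11
  p7 = c.a.(0 | 0) | (a.0 | 0) → -a-> p11, -c-> p12
  p8 = a.(0 | 0) | (a.a.0\{a,b,c} + b.(a.0 | 0)) → -a-> p10, -a-> p13, -b-> p12
  p9 = c.a.(0 | 0) | 0\{a,b,c} → -c-> p14
  p10 = a.(0 | 0) | a.0\{a,b,c} → -a-> p14, -a-> p15
  p11 = c.a.(0 | 0) | (0 | 0) → -c-> p16
  p12 = a.(0 | 0) | (a.0 | 0) → -a-> p16, -a-> p17
  p13 = 0 | 0 | (a.a.0\{a,b,c} + b.(a.0 | 0)) → -a-> p15, -b-> p17
  p14 = a.(0 | 0) | 0\{a,b,c} → -a-> p18
  p15 = 0 | 0 | a.0\{a,b,c} → -a-> p18
  p16 = a.(0 | 0) | (0 | 0) → -a-> p19
  p17 = 0 | 0 | (a.0 | 0) → -a-> p19
  p18 = 0 | 0 | 0\{a,b,c} → stopped
  p19 = 0 | 0 | (0 | 0) → stopped
Q's transition system — 28 states:
  q0 = d.c.a.(0 | 0) | (a.a.0\{a,b,c} + b.(a.0 | a.0)) → -a-> q1, -b-> q2, -d-> q3
  q1 = d.c.a.(0 | 0) | a.0\{a,b,c} → -a-> q4, -d-> q5
  q2 = d.c.a.(0 | 0) | (a.0 | a.0) → -a-> q6, -a-> q7, -d-> q8
  q3 = c.a.(0 | 0) | (a.a.0\{a,b,c} + b.(a.0 | a.0)) → -a-> q5, -b-> q8, -c-> q9
  q4 = d.c.a.(0 | 0) | 0\{a,b,c} → -d-> q10
  q5 = c.a.(0 | 0) | a.0\{a,b,c} → -a-> q10, -c-> q11
  q6 = d.c.a.(0 | 0) | (0 | a.0) → -a-> q12, -d-> q13
  q7 = d.c.a.(0 | 0) | (a.0 | 0) → -a-> q12, -d-> q14
  q8 = c.a.(0 | 0) | (a.0 | a.0) → -a-> q13, -a-> q14, -c-> q15
  q9 = a.(0 | 0) | (a.a.0\{a,b,c} + b.(a.0 | a.0)) → -a-> q11, -a-> q16, -b-> q15
  q10 = c.a.(0 | 0) | 0\{a,b,c} → -c-> q17
  q11 = a.(0 | 0) | a.0\{a,b,c} → -a-> q17, -a-> q18
  q12 = d.c.a.(0 | 0) | (0 | 0) → -d-> q19
  q13 = c.a.(0 | 0) | (0 | a.0) → -a-> q19, -c-> q20
  q14 = c.a.(0 | 0) | (a.0 | 0) → -a-> q19, -c-> q21
  q15 = a.(0 | 0) | (a.0 | a.0) → -a-> q20, -a-> q21, -a-> q22
  q16 = 0 | 0 | (a.a.0\{a,b,c} + b.(a.0 | a.0)) → -a-> q18, -b-> q22
  q17 = a.(0 | 0) | 0\{a,b,c} → -a-> q23
  q18 = 0 | 0 | a.0\{a,b,c} → -a-> q23
  q19 = c.a.(0 | 0) | (0 | 0) → -c-> q24
  q20 = a.(0 | 0) | (0 | a.0) → -a-> q24, -a-> q25
  q21 = a.(0 | 0) | (a.0 | 0) → -a-> q24, -a-> q26
  q22 = 0 | 0 | (a.0 | a.0) → -a-> q25, -a-> q26
  q23 = 0 | 0 | 0\{a,b,c} → stopped
  q24 = a.(0 | 0) | (0 | 0) → -a-> q27
  q25 = 0 | 0 | (0 | a.0) → -a-> q27
  q26 = 0 | 0 | (a.0 | 0) → -a-> q27
  q27 = 0 | 0 | (0 | 0) → stopped
Coarsest stable partition (strong bisimilarity classes):
  B0 = {p0}
  B1 = {p1, p2, q1, q6, q7}
  B2 = {p4, p6, q12, q4}
  B3 = {p11, p9, q10, q19}
  B4 = {p14, p15, p16, p17, q17, q18, q24, q25, q26}
  B5 = {p18, p19, q23, q27}
  B6 = {p5, p7, q13, q14, q5}
  B7 = {p10, p12, q11, q20, q21, q22}
  B8 = {p3}
  B9 = {p8}
  B10 = {p13}
  B11 = {q0}
  B12 = {q2}
  B13 = {q8}
  B14 = {q15}
  B15 = {q3}
  B16 = {q9}
  B17 = {q16}
p0 ∈ B0, q0 ∈ B11 → different blocks

not bisimilar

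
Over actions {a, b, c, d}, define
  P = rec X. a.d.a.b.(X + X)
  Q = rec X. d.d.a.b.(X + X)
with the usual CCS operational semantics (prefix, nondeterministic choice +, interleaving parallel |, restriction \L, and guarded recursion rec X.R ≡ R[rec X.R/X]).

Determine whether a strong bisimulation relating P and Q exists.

not bisimilar

LTS(P): 5 reachable states
  s0 = rec X. a.d.a.b.(X + X) :: --a--▸ s1
  s1 = d.a.b.((rec X. a.d.a.b.(X + X)) + (rec X. a.d.a.b.(X + X))) :: --d--▸ s2
  s2 = a.b.((rec X. a.d.a.b.(X + X)) + (rec X. a.d.a.b.(X + X))) :: --a--▸ s3
  s3 = b.((rec X. a.d.a.b.(X + X)) + (rec X. a.d.a.b.(X + X))) :: --b--▸ s4
  s4 = (rec X. a.d.a.b.(X + X)) + (rec X. a.d.a.b.(X + X)) :: --a--▸ s1
LTS(Q): 5 reachable states
  t0 = rec X. d.d.a.b.(X + X) :: --d--▸ t1
  t1 = d.a.b.((rec X. d.d.a.b.(X + X)) + (rec X. d.d.a.b.(X + X))) :: --d--▸ t2
  t2 = a.b.((rec X. d.d.a.b.(X + X)) + (rec X. d.d.a.b.(X + X))) :: --a--▸ t3
  t3 = b.((rec X. d.d.a.b.(X + X)) + (rec X. d.d.a.b.(X + X))) :: --b--▸ t4
  t4 = (rec X. d.d.a.b.(X + X)) + (rec X. d.d.a.b.(X + X)) :: --d--▸ t1
Coarsest stable partition (strong bisimilarity classes):
  B0 = {s0, s4}
  B1 = {s1}
  B2 = {s2}
  B3 = {s3}
  B4 = {t0, t4}
  B5 = {t1}
  B6 = {t2}
  B7 = {t3}
s0 ∈ B0, t0 ∈ B4 → different blocks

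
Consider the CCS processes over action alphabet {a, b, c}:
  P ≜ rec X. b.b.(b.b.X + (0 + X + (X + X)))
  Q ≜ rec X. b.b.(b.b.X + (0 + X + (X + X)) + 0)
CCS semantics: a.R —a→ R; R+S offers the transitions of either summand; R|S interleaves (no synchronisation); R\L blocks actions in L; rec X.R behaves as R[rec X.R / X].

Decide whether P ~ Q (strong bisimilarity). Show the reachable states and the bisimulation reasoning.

LTS(P): 4 reachable states
  m0 = rec X. b.b.(b.b.X + (0 + X + (X + X))) has moves =b=> m1
  m1 = b.(b.b.(rec X. b.b.(b.b.X + (0 + X + (X + X)))) + (0 + (rec X. b.b.(b.b.X + (0 + X + (X + X)))) + ((rec X. b.b.(b.b.X + (0 + X + (X + X)))) + (rec X. b.b.(b.b.X + (0 + X + (X + X))))))) has moves =b=> m2
  m2 = b.b.(rec X. b.b.(b.b.X + (0 + X + (X + X)))) + (0 + (rec X. b.b.(b.b.X + (0 + X + (X + X)))) + ((rec X. b.b.(b.b.X + (0 + X + (X + X)))) + (rec X. b.b.(b.b.X + (0 + X + (X + X)))))) has moves =b=> m1, =b=> m3
  m3 = b.(rec X. b.b.(b.b.X + (0 + X + (X + X)))) has moves =b=> m0
LTS(Q): 4 reachable states
  n0 = rec X. b.b.(b.b.X + (0 + X + (X + X)) + 0) has moves =b=> n1
  n1 = b.(b.b.(rec X. b.b.(b.b.X + (0 + X + (X + X)) + 0)) + (0 + (rec X. b.b.(b.b.X + (0 + X + (X + X)) + 0)) + ((rec X. b.b.(b.b.X + (0 + X + (X + X)) + 0)) + (rec X. b.b.(b.b.X + (0 + X + (X + X)) + 0)))) + 0) has moves =b=> n2
  n2 = b.b.(rec X. b.b.(b.b.X + (0 + X + (X + X)) + 0)) + (0 + (rec X. b.b.(b.b.X + (0 + X + (X + X)) + 0)) + ((rec X. b.b.(b.b.X + (0 + X + (X + X)) + 0)) + (rec X. b.b.(b.b.X + (0 + X + (X + X)) + 0)))) + 0 has moves =b=> n1, =b=> n3
  n3 = b.(rec X. b.b.(b.b.X + (0 + X + (X + X)) + 0)) has moves =b=> n0
Partition-refinement fixed point:
  B0 = {m0, m1, m2, m3, n0, n1, n2, n3}
m0 ∈ B0, n0 ∈ B0 → same block

bisimilar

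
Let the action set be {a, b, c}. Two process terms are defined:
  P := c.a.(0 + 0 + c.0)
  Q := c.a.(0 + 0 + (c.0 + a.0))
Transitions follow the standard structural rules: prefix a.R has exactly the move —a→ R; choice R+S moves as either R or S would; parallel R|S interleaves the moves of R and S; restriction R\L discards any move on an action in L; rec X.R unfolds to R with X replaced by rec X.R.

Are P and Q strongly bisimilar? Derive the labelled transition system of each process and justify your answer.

P's transition system — 4 states:
  m0 = c.a.(0 + 0 + c.0) ⊢ —c→ m1
  m1 = a.(0 + 0 + c.0) ⊢ —a→ m2
  m2 = 0 + 0 + c.0 ⊢ —c→ m3
  m3 = 0 ⊢ deadlocked
Q's transition system — 4 states:
  n0 = c.a.(0 + 0 + (c.0 + a.0)) ⊢ —c→ n1
  n1 = a.(0 + 0 + (c.0 + a.0)) ⊢ —a→ n2
  n2 = 0 + 0 + (c.0 + a.0) ⊢ —a→ n3, —c→ n3
  n3 = 0 ⊢ deadlocked
Partition-refinement fixed point:
  B0 = {m0}
  B1 = {m1}
  B2 = {m2}
  B3 = {m3, n3}
  B4 = {n0}
  B5 = {n1}
  B6 = {n2}
m0 ∈ B0, n0 ∈ B4 → different blocks

NO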